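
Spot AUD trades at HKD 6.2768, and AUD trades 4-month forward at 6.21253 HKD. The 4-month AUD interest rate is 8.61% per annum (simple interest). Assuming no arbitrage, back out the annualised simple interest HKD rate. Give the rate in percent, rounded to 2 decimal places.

T = 4/12 years.
CIP gives F = S · g_HKD/g_AUD, so g_HKD/g_AUD = 6.21253/6.2768 = 0.9897607.
The AUD side grows by 1 + 0.0861×4/12 = 1.028700.
Hence g_HKD = 1.0181668.
(1.0181668 − 1)/T = 0.054500, i.e. 5.45%.

5.45%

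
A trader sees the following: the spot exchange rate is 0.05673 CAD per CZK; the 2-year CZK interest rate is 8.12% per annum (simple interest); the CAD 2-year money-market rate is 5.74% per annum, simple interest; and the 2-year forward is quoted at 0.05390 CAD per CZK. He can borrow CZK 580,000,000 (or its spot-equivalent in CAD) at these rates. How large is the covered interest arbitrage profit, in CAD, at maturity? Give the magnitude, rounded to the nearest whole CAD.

T = 2 years.
Invest the CZK and cover forward: 580,000,000 × 1.162400 × 0.05390 = CAD 36,338,948.80.
Convert at spot and invest in CAD: 580,000,000 × 0.05673 × 1.114800 = CAD 36,680,710.32.
The quoted forward undervalues CZK, so borrow CZK, convert to CAD at spot, deposit the CAD at 5.74%, and buy CZK forward at 0.05390 to cover the loan.
The gap between the two covered legs is CAD 341,762.

CAD 341,762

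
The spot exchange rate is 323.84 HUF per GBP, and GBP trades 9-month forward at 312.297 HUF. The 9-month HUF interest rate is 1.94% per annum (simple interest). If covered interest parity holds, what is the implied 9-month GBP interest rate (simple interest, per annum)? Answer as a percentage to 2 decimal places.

6.94%

T = 9/12 years.
By CIP, F/S equals the HUF-to-GBP growth ratio: 312.297/323.84 = 0.9643559.
HUF growth factor: 1 + 0.0194×9/12 = 1.014550.
That pins the GBP growth at 1.0520494.
r = (1.0520494 − 1)/(9/12) = 0.069399 → 6.94%.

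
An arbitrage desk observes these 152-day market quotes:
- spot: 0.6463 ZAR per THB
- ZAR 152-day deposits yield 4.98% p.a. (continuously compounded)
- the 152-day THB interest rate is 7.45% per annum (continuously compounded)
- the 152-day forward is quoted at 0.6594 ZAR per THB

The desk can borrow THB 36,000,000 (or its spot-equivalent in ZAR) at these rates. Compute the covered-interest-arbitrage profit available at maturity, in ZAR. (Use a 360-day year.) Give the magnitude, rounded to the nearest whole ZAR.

T = 152/360 years.
Route A — deposit THB, sell forward: 36,000,000 × 1.0319555099 × 0.6594 = ZAR 24,496,972.68.
Route B — convert at spot, deposit ZAR: 36,000,000 × 0.6463 × 1.0212492846 = ZAR 23,761,202.85.
The quoted forward overvalues THB, so borrow ZAR, buy THB at spot, deposit the THB at 7.45%, and sell the proceeds forward at 0.6594.
Arbitrage profit = |24,496,972.68 − 23,761,202.85| = ZAR 735,770.

ZAR 735,770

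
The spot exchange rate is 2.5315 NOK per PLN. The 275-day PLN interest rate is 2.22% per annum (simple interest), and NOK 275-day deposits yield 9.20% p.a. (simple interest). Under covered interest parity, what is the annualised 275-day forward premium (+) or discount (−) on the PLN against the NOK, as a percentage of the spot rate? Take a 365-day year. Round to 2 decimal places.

+6.87%

T = 275/365 years.
CIP forward (NOK per PLN) = 2.5315 × 1.0693151/1.016726 = 2.6624392.
(F − S)/S ÷ T = (2.6624392 − 2.5315)/2.5315/(275/365) = 0.068652 → 6.87%.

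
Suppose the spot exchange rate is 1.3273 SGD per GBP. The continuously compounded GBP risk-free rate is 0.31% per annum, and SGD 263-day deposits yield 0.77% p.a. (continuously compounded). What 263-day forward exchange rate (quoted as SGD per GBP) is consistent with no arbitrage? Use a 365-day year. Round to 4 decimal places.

1.3317

T = 263/365 years.
SGD growth factor: e^(0.0077×263/365) = 1.0055636.
GBP growth factor: e^(0.0031×263/365) = 1.0022362.
CIP: F = S · (grow SGD)/(grow GBP) = 1.3273 × 1.0055636/1.0022362 = 1.331707 SGD per GBP.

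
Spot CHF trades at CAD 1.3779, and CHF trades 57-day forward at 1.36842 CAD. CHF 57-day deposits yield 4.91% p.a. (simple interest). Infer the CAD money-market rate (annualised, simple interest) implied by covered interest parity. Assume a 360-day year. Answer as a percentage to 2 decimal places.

T = 57/360 years.
F/S = 1.36842/1.3779 = 0.9931200 = (growth of CAD) / (growth of CHF).
The CHF side grows by 1 + 0.0491×57/360 = 1.0077742.
That pins the CAD growth at 1.0008407.
r = (1.0008407 − 1)/(57/360) = 0.005310 → 0.53%.

0.53%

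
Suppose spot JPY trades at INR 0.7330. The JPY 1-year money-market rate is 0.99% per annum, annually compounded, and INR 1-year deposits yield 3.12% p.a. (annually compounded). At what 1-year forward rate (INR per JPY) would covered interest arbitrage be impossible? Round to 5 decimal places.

0.74846

T = 1 year.
Growth of 1 INR over T: (1 + 0.0312)^1 = 1.031200.
Growth of 1 JPY over T: (1 + 0.0099)^1 = 1.009900.
Forward (INR per JPY) = 0.733 × 1.031200 / 1.009900 = 0.7484598.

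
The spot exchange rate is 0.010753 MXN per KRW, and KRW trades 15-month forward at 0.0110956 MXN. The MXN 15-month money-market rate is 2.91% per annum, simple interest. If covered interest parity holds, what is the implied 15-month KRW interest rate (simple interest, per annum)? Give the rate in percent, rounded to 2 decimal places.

0.35%

T = 15/12 years.
By CIP, F/S equals the MXN-to-KRW growth ratio: 0.0110956/0.010753 = 1.0318609.
MXN growth factor: 1 + 0.0291×15/12 = 1.036375.
So the KRW growth factor = 1.0043747.
r = (1.0043747 − 1)/(15/12) = 0.003500 → 0.35%.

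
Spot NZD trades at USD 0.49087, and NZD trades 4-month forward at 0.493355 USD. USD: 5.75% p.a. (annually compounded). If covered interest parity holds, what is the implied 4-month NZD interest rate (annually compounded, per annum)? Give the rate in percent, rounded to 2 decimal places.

4.16%

T = 4/12 years.
CIP gives F = S · g_USD/g_NZD, so g_USD/g_NZD = 0.493355/0.49087 = 1.0050624.
The USD side grows by (1 + 0.0575)^(4/12) = 1.0188106.
So the NZD growth factor = 1.013679.
Annualise: 1.013679^(12/4) − 1 = 0.041601 = 4.16%.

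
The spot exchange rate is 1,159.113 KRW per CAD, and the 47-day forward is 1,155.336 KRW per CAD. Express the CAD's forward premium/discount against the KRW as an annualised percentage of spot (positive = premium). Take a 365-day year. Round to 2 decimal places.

T = 47/365 years.
(F − S)/S = (1155.336 − 1159.113)/1159.113 = -0.0032585.
Per annum: -0.0032585 / (47/365) = -0.025305 = -2.53%.

-2.53%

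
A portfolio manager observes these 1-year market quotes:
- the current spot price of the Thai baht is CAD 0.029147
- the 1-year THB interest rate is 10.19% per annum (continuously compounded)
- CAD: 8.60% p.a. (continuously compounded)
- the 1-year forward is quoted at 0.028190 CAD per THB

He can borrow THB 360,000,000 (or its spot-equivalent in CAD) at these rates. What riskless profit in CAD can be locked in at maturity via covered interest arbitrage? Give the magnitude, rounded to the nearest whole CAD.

T = 1 year.
Keep in THB, deliver into the forward: 360,000,000·1.1072727389·0.028190 = CAD 11,237,046.66.
Swap to CAD now, deposit: 360,000,000·0.029147·1.0898063283 = CAD 11,435,250.62.
The quoted forward undervalues THB, so borrow THB, convert to CAD at spot, deposit the CAD at 8.60%, and buy THB forward at 0.028190 to cover the loan.
Profit = 11,435,250.62 − 11,237,046.66 = CAD 198,204.

CAD 198,204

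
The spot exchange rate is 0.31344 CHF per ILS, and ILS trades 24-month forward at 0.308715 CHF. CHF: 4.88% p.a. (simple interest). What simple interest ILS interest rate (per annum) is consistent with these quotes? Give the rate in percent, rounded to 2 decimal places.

5.72%

T = 2 years.
F/S = 0.308715/0.31344 = 0.9849253 = (growth of CHF) / (growth of ILS).
CHF growth factor: 1 + 0.0488×2 = 1.097600.
So the ILS growth factor = 1.1143992.
r = (1.1143992 − 1)/2 = 0.057200 → 5.72%.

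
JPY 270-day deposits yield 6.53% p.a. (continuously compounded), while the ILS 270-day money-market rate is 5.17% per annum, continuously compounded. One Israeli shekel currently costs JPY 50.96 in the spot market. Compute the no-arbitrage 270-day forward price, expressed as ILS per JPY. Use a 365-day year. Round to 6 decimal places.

0.019427

T = 270/365 years.
JPY accumulates by e^(0.0653×270/365) = 1.0494898.
ILS accumulates by e^(0.0517×270/365) = 1.0389845.
CIP: F = S · (grow JPY)/(grow ILS) = 50.96 × 1.0494898/1.0389845 = 51.47526 JPY per ILS.
Quoted the other way: 1/51.47526 = 0.019427 ILS per JPY.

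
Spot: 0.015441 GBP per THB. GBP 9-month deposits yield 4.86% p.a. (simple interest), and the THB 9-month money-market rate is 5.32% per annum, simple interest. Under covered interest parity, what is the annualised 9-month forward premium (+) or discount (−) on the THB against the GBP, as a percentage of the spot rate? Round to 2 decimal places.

-0.44%

T = 9/12 years.
No-arbitrage forward: 0.015441 × 1.036450 / 1.039900 = 0.015389773 GBP/THB.
Annualised premium = (F − S)/S × (1/T) = (0.015389773 − 0.015441)/0.015441 ÷ (9/12) = -0.44%.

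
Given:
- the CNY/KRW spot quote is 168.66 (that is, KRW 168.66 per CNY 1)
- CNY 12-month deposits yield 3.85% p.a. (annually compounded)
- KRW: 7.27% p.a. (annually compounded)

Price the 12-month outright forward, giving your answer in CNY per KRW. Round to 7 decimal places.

T = 1 year.
KRW accumulates by (1 + 0.0727)^1 = 1.072700.
Growth of 1 CNY over T: (1 + 0.0385)^1 = 1.038500.
So F = 168.66 × 1.072700 / 1.038500 = 174.2143 (KRW/CNY).
Invert for CNY per KRW: 1 / 174.2143 = 0.0057401.

0.0057401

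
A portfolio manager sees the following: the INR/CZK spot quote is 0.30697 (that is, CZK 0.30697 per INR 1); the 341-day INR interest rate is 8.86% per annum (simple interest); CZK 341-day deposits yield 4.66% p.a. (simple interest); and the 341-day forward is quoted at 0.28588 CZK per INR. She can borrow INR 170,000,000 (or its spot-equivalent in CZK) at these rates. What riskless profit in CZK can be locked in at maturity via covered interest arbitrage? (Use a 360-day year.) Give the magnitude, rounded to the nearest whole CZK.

CZK 1,810,103

T = 341/360 years.
Keep in INR, deliver into the forward: 170,000,000·1.0839238889·0.28588 = CZK 52,678,267.43.
Swap to CZK now, deposit: 170,000,000·0.30697·1.0441405556 = CZK 54,488,370.48.
The quoted forward undervalues INR, so borrow INR, convert to CZK at spot, deposit the CZK at 4.66%, and buy INR forward at 0.28588 to cover the loan.
Arbitrage profit = |52,678,267.43 − 54,488,370.48| = CZK 1,810,103.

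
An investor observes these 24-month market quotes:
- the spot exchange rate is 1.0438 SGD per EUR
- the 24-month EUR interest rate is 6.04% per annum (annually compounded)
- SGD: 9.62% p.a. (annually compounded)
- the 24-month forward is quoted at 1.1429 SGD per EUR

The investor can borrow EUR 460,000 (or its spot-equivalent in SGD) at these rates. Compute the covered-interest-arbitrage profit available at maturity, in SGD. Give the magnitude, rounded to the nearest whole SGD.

SGD 14,189

T = 2 years.
Invest the EUR and cover forward: 460,000 × 1.12444816 × 1.1429 = SGD 591,160.63.
Convert at spot and invest in SGD: 460,000 × 1.0438 × 1.20165444 = SGD 576,971.98.
The quoted forward overvalues EUR, so borrow SGD, buy EUR at spot, deposit the EUR at 6.04%, and sell the proceeds forward at 1.1429.
Arbitrage profit = |591,160.63 − 576,971.98| = SGD 14,189.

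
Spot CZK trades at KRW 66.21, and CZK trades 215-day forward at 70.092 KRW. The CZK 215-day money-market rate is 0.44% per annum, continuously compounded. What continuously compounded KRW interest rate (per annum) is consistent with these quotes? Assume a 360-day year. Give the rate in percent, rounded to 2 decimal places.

T = 215/360 years.
CIP gives F = S · g_KRW/g_CZK, so g_KRW/g_CZK = 70.092/66.21 = 1.0586316.
The CZK side grows by e^(0.0044×215/360) = 1.0026312.
Hence g_KRW = 1.0614171.
r = ln(1.0614171)/(215/360) = 0.099804 → 9.98%.

9.98%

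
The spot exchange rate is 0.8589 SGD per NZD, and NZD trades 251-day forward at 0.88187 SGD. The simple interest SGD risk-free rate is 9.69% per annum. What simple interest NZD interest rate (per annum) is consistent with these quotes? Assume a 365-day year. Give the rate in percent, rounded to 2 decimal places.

T = 251/365 years.
CIP gives F = S · g_SGD/g_NZD, so g_SGD/g_NZD = 0.88187/0.8589 = 1.0267435.
SGD growth factor: 1 + 0.0969×251/365 = 1.0666353.
That pins the NZD growth at 1.0388527.
r = (1.0388527 − 1)/(251/365) = 0.056499 → 5.65%.

5.65%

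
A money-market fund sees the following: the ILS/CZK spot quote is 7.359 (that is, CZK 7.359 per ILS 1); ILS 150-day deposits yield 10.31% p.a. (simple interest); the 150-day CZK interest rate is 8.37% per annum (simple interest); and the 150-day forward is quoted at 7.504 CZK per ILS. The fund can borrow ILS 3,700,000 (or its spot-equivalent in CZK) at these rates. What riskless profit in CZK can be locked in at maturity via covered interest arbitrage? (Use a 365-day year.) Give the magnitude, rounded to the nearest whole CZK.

CZK 776,312

T = 150/365 years.
Route A — deposit ILS, sell forward: 3,700,000 × 1.042369863 × 7.504 = CZK 28,941,190.77.
Route B — convert at spot, deposit CZK: 3,700,000 × 7.359 × 1.0343972603 = CZK 28,164,878.92.
The quoted forward overvalues ILS, so borrow CZK, buy ILS at spot, deposit the ILS at 10.31%, and sell the proceeds forward at 7.504.
Arbitrage profit = |28,941,190.77 − 28,164,878.92| = CZK 776,312.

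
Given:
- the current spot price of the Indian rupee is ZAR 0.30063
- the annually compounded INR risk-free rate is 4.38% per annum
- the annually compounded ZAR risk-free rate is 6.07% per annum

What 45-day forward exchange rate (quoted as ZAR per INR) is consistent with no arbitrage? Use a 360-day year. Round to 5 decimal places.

T = 45/360 years.
ZAR growth factor: (1 + 0.0607)^(45/360) = 1.0073933.
INR accumulates by (1 + 0.0438)^(45/360) = 1.0053729.
Forward (ZAR per INR) = 0.30063 × 1.0073933 / 1.0053729 = 0.3012341.

0.30123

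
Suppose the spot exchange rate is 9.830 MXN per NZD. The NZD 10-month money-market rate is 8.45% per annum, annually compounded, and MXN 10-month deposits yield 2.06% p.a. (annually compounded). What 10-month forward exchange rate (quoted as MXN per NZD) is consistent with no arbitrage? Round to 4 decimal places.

9.3449

T = 10/12 years.
MXN accumulates by (1 + 0.0206)^(10/12) = 1.0171374.
NZD accumulates by (1 + 0.0845)^(10/12) = 1.0699364.
Forward (MXN per NZD) = 9.83 × 1.0171374 / 1.0699364 = 9.344911.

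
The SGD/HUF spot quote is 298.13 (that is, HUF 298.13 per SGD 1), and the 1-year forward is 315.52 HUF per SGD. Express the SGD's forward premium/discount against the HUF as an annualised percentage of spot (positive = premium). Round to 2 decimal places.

+5.83%

T = 1 year.
Period premium: (315.52 − 298.13)/298.13 = 0.0583303.
×(1/T) gives 5.83% p.a.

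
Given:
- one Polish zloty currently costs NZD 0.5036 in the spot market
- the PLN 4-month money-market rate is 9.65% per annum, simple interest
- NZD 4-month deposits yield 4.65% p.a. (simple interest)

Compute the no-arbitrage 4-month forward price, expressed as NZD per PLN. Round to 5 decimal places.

0.49547

T = 4/12 years.
NZD growth factor: 1 + 0.0465×4/12 = 1.015500.
PLN accumulates by 1 + 0.0965×4/12 = 1.0321667.
So F = 0.5036 × 1.015500 / 1.0321667 = 0.4954682 (NZD/PLN).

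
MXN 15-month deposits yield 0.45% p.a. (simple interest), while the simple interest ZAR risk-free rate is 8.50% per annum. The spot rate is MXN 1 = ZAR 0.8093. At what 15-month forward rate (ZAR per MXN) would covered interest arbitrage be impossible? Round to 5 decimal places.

T = 15/12 years.
ZAR growth factor: 1 + 0.0850×15/12 = 1.106250.
MXN growth factor: 1 + 0.0045×15/12 = 1.005625.
Forward (ZAR per MXN) = 0.8093 × 1.106250 / 1.005625 = 0.8902803.

0.89028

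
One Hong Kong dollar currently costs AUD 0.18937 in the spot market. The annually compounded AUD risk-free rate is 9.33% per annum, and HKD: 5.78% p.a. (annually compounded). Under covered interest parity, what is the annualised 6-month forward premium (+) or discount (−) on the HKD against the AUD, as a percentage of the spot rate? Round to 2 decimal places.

T = 6/12 years.
F = S · g_AUD/g_HKD = 0.18937 × 1.0456099/1.028494 = 0.19252144.
(F − S)/S ÷ T = (0.19252144 − 0.18937)/0.18937/(6/12) = 0.033283 → 3.33%.

+3.33%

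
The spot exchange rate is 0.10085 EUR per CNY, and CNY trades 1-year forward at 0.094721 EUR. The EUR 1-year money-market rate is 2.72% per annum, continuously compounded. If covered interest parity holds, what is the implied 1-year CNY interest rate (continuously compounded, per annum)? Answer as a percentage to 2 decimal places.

T = 1 year.
CIP gives F = S · g_EUR/g_CNY, so g_EUR/g_CNY = 0.094721/0.10085 = 0.9392266.
EUR growth factor: e^(0.0272×1) = 1.0275733.
That pins the CNY growth at 1.0940632.
Take logs: ln 1.0940632 / 1 = 0.089898, so 8.99%.

8.99%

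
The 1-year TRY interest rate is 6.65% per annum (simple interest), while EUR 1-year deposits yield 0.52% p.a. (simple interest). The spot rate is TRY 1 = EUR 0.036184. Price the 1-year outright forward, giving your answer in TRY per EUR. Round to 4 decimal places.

T = 1 year.
EUR accumulates by 1 + 0.0052×1 = 1.005200.
Growth of 1 TRY over T: 1 + 0.0665×1 = 1.066500.
So F = 0.036184 × 1.005200 / 1.066500 = 0.034104226 (EUR/TRY).
Invert for TRY per EUR: 1 / 0.034104226 = 29.3219.

29.3219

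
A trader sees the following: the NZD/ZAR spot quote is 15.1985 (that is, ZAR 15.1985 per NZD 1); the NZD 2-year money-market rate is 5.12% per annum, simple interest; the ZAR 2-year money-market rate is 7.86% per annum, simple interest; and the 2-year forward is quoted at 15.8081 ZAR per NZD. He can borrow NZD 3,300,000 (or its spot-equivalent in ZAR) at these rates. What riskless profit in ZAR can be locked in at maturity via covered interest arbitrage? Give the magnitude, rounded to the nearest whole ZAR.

ZAR 530,821

T = 2 years.
Route A — deposit NZD, sell forward: 3,300,000 × 1.102400 × 15.8081 = ZAR 57,508,603.15.
Route B — convert at spot, deposit ZAR: 3,300,000 × 15.1985 × 1.157200 = ZAR 58,039,423.86.
The quoted forward undervalues NZD, so borrow NZD, convert to ZAR at spot, deposit the ZAR at 7.86%, and buy NZD forward at 15.8081 to cover the loan.
The gap between the two covered legs is ZAR 530,821.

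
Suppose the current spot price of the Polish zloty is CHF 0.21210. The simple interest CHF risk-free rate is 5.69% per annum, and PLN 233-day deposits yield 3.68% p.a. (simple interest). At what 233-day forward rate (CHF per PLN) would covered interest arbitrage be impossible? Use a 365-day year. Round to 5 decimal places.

0.21476

T = 233/365 years.
CHF growth factor: 1 + 0.0569×233/365 = 1.0363225.
PLN accumulates by 1 + 0.0368×233/365 = 1.0234915.
Forward (CHF per PLN) = 0.2121 × 1.0363225 / 1.0234915 = 0.2147590.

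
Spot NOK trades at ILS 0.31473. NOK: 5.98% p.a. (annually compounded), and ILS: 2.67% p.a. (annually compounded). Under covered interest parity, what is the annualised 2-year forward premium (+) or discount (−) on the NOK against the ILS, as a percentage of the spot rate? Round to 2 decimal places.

-3.07%

T = 2 years.
F = S · g_ILS/g_NOK = 0.31473 × 1.0541129/1.123176 = 0.29537753.
(F − S)/S ÷ T = (0.29537753 − 0.31473)/0.31473/2 = -0.030745 → -3.07%.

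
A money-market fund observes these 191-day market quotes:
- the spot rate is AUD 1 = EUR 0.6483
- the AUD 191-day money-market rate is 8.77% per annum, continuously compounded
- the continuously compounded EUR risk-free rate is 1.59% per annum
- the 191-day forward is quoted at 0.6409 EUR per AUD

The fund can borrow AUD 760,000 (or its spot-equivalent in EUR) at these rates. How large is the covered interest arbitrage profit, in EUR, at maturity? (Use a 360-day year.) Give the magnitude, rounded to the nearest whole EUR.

EUR 13,401

T = 191/360 years.
Route A — deposit AUD, sell forward: 760,000 × 1.04762922 × 0.6409 = EUR 510,283.43.
Route B — convert at spot, deposit EUR: 760,000 × 0.6483 × 1.00847152 = EUR 496,881.99.
The quoted forward overvalues AUD, so borrow EUR, buy AUD at spot, deposit the AUD at 8.77%, and sell the proceeds forward at 0.6409.
The gap between the two covered legs is EUR 13,401.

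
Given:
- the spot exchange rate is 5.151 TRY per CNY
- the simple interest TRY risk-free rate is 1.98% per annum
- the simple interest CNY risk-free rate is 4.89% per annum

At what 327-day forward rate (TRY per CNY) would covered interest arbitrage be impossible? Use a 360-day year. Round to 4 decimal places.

5.0206

T = 327/360 years.
Growth of 1 TRY over T: 1 + 0.0198×327/360 = 1.017985.
CNY growth factor: 1 + 0.0489×327/360 = 1.0444175.
So F = 5.151 × 1.017985 / 1.0444175 = 5.020637 (TRY/CNY).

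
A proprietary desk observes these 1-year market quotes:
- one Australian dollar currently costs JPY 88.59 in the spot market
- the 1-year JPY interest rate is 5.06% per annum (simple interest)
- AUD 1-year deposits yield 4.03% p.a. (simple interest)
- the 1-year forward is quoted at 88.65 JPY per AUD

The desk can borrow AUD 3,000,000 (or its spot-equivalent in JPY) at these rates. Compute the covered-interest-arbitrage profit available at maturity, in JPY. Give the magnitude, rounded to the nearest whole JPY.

T = 1 year.
Invest the AUD and cover forward: 3,000,000 × 1.040300 × 88.65 = JPY 276,667,785.00.
Convert at spot and invest in JPY: 3,000,000 × 88.59 × 1.050600 = JPY 279,217,962.00.
The quoted forward undervalues AUD, so borrow AUD, convert to JPY at spot, deposit the JPY at 5.06%, and buy AUD forward at 88.65 to cover the loan.
The gap between the two covered legs is JPY 2,550,177.

JPY 2,550,177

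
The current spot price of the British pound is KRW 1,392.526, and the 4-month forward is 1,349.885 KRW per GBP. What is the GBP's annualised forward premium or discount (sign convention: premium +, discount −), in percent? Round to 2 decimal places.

T = 4/12 years.
(F − S)/S = (1349.885 − 1392.526)/1392.526 = -0.0306213.
Per annum: -0.0306213 / (4/12) = -0.091864 = -9.19%.

-9.19%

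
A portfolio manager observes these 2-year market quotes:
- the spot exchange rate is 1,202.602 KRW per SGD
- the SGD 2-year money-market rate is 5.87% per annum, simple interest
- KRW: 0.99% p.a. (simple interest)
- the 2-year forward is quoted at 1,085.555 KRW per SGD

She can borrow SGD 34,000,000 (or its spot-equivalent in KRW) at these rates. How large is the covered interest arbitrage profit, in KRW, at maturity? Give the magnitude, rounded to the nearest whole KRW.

KRW 456,088,328

T = 2 years.
Route A — deposit SGD, sell forward: 34,000,000 × 1.117400 × 1085.555 = KRW 41,241,971,338.00.
Route B — convert at spot, deposit KRW: 34,000,000 × 1202.602 × 1.019800 = KRW 41,698,059,666.40.
The quoted forward undervalues SGD, so borrow SGD, convert to KRW at spot, deposit the KRW at 0.99%, and buy SGD forward at 1,085.555 to cover the loan.
Arbitrage profit = |41,241,971,338.00 − 41,698,059,666.40| = KRW 456,088,328.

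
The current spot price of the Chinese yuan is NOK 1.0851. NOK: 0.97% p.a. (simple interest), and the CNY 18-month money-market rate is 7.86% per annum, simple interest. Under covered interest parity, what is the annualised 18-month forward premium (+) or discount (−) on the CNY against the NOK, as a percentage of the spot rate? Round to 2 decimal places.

T = 18/12 years.
No-arbitrage forward: 1.0851 × 1.014550 / 1.117900 = 0.9847824 NOK/CNY.
Annualised premium = (F − S)/S × (1/T) = (0.9847824 − 1.0851)/1.0851 ÷ (18/12) = -6.16%.

-6.16%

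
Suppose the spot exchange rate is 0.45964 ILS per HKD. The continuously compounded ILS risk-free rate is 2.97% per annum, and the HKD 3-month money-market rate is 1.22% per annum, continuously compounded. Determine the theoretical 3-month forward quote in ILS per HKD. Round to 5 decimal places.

T = 3/12 years.
ILS accumulates by e^(0.0297×3/12) = 1.0074526.
HKD accumulates by e^(0.0122×3/12) = 1.0030547.
So F = 0.45964 × 1.0074526 / 1.0030547 = 0.4616553 (ILS/HKD).

0.46166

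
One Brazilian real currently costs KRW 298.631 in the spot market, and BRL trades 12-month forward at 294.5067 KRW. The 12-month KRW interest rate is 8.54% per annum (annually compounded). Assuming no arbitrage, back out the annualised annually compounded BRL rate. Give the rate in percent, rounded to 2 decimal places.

T = 1 year.
CIP gives F = S · g_KRW/g_BRL, so g_KRW/g_BRL = 294.5067/298.631 = 0.9861893.
KRW growth factor: (1 + 0.0854)^1 = 1.085400.
Hence g_BRL = 1.1006001.
r = 1.1006001^(1/1) − 1 = 0.100600 → 10.06%.

10.06%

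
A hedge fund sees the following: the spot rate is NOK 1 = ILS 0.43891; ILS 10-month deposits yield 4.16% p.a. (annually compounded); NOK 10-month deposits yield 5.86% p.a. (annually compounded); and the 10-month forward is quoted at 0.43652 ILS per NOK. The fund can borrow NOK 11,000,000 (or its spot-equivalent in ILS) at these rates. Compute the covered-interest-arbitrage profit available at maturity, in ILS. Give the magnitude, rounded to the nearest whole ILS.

ILS 40,274

T = 10/12 years.
Invest the NOK and cover forward: 11,000,000 × 1.048600132 × 0.43652 = ILS 5,035,084.23.
Convert at spot and invest in ILS: 11,000,000 × 0.43891 × 1.03454839 = ILS 4,994,809.97.
The quoted forward overvalues NOK, so borrow ILS, buy NOK at spot, deposit the NOK at 5.86%, and sell the proceeds forward at 0.43652.
The gap between the two covered legs is ILS 40,274.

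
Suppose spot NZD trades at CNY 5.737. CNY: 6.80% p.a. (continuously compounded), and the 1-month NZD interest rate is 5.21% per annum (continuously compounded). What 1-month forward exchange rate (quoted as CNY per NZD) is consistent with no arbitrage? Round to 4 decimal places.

T = 1/12 years.
Growth of 1 CNY over T: e^(0.0680×1/12) = 1.0056828.
Growth of 1 NZD over T: e^(0.0521×1/12) = 1.0043511.
So F = 5.737 × 1.0056828 / 1.0043511 = 5.744607 (CNY/NZD).

5.7446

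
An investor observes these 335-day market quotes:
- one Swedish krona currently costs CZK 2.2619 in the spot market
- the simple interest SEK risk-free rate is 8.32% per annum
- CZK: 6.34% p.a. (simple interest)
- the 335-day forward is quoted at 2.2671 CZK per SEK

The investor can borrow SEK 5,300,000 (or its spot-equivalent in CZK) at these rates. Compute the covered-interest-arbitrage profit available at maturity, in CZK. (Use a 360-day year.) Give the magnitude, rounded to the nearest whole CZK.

T = 335/360 years.
Invest the SEK and cover forward: 5,300,000 × 1.0774222222 × 2.2671 = CZK 12,945,906.78.
Convert at spot and invest in CZK: 5,300,000 × 2.2619 × 1.0589972222 = CZK 12,695,332.83.
The quoted forward overvalues SEK, so borrow CZK, buy SEK at spot, deposit the SEK at 8.32%, and sell the proceeds forward at 2.2671.
Arbitrage profit = |12,945,906.78 − 12,695,332.83| = CZK 250,574.

CZK 250,574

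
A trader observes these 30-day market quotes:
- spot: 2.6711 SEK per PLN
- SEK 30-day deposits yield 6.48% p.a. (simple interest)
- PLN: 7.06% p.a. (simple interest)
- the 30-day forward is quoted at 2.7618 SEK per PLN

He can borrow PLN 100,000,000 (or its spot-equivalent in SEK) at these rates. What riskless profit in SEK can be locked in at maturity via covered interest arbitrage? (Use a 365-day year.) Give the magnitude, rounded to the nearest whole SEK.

T = 30/365 years.
Invest the PLN and cover forward: 100,000,000 × 1.00580273973 × 2.7618 = SEK 277,782,600.66.
Convert at spot and invest in SEK: 100,000,000 × 2.6711 × 1.0053260274 = SEK 268,532,635.18.
The quoted forward overvalues PLN, so borrow SEK, buy PLN at spot, deposit the PLN at 7.06%, and sell the proceeds forward at 2.7618.
Profit = 277,782,600.66 − 268,532,635.18 = SEK 9,249,965.

SEK 9,249,965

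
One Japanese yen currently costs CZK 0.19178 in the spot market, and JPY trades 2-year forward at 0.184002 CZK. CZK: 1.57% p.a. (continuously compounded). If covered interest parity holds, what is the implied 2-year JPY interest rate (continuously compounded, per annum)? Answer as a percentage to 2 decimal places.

3.64%

T = 2 years.
CIP gives F = S · g_CZK/g_JPY, so g_CZK/g_JPY = 0.184002/0.19178 = 0.9594431.
CZK growth factor: e^(0.0157×2) = 1.0318982.
So the JPY growth factor = 1.0755179.
Take logs: ln 1.0755179 / 2 = 0.036401, so 3.64%.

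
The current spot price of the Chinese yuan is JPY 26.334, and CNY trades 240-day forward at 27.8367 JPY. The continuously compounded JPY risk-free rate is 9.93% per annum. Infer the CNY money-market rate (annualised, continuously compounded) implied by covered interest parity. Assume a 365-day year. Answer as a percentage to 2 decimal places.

1.49%

T = 240/365 years.
CIP gives F = S · g_JPY/g_CNY, so g_JPY/g_CNY = 27.8367/26.334 = 1.0570631.
JPY growth factor: e^(0.0993×240/365) = 1.0674719.
Hence g_CNY = 1.0098469.
r = ln(1.0098469)/(240/365) = 0.014902 → 1.49%.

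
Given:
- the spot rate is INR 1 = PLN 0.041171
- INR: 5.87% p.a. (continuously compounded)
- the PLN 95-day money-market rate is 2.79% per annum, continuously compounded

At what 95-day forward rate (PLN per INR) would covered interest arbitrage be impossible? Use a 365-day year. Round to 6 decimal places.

0.040842

T = 95/365 years.
PLN growth factor: e^(0.0279×95/365) = 1.0072881.
Growth of 1 INR over T: e^(0.0587×95/365) = 1.0153954.
CIP: F = S · (grow PLN)/(grow INR) = 0.041171 × 1.0072881/1.0153954 = 0.04084228 PLN per INR.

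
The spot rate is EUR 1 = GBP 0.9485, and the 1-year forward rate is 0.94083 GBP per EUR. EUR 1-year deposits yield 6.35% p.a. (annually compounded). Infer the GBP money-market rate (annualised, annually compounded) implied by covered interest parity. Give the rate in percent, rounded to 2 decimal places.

5.49%

T = 1 year.
CIP gives F = S · g_GBP/g_EUR, so g_GBP/g_EUR = 0.94083/0.9485 = 0.9919135.
EUR growth factor: (1 + 0.0635)^1 = 1.063500.
So the GBP growth factor = 1.054900.
Annualise: 1.054900^(1/1) − 1 = 0.054900 = 5.49%.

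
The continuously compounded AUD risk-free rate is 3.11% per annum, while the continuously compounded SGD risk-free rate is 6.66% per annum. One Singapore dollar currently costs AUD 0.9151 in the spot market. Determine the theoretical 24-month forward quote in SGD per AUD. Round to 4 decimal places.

T = 2 years.
Growth of 1 AUD over T: e^(0.0311×2) = 1.0641752.
Growth of 1 SGD over T: e^(0.0666×2) = 1.1424785.
Forward (AUD per SGD) = 0.9151 × 1.0641752 / 1.1424785 = 0.8523808.
Invert for SGD per AUD: 1 / 0.8523808 = 1.1732.

1.1732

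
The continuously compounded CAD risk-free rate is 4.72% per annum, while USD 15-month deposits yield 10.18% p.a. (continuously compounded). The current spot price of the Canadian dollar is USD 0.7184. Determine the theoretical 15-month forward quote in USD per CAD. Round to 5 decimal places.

0.76914

T = 15/12 years.
USD growth factor: e^(0.1018×15/12) = 1.1357009.
CAD growth factor: e^(0.0472×15/12) = 1.0607752.
So F = 0.7184 × 1.1357009 / 1.0607752 = 0.7691427 (USD/CAD).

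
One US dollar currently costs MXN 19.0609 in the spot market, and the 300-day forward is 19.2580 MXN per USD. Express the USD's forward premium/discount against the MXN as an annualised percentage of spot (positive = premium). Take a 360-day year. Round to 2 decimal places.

+1.24%

T = 300/360 years.
USD trades forward at +1.03405% vs spot over the period.
Per annum: 0.0103405 / (300/360) = 0.012409 = 1.24%.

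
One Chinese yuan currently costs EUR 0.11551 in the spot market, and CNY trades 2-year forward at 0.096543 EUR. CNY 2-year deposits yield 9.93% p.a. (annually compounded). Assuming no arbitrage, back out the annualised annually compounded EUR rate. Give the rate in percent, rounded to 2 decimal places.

0.50%

T = 2 years.
By CIP, F/S equals the EUR-to-CNY growth ratio: 0.096543/0.11551 = 0.8357978.
CNY growth factor: (1 + 0.0993)^2 = 1.2084605.
Hence g_EUR = 1.0100286.
r = 1.0100286^(1/2) − 1 = 0.005002 → 0.50%.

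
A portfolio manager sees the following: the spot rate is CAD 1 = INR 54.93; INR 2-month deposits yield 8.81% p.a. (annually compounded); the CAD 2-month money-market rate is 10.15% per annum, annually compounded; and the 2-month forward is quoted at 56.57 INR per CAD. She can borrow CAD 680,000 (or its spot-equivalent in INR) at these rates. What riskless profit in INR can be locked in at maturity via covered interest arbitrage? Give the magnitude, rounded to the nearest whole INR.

INR 1,210,670

T = 2/12 years.
Keep in CAD, deliver into the forward: 680,000·1.0162426485·56.57 = INR 39,092,415.71.
Swap to INR now, deposit: 680,000·54.93·1.0141716551 = INR 37,881,745.33.
The quoted forward overvalues CAD, so borrow INR, buy CAD at spot, deposit the CAD at 10.15%, and sell the proceeds forward at 56.57.
Arbitrage profit = |39,092,415.71 − 37,881,745.33| = INR 1,210,670.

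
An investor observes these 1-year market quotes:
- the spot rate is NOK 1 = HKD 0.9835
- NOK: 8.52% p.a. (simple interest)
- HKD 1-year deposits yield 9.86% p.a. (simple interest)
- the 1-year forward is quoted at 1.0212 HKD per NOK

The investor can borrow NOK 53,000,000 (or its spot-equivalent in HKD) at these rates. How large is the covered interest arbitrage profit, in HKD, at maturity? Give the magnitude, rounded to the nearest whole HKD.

T = 1 year.
Invest the NOK and cover forward: 53,000,000 × 1.085200 × 1.0212 = HKD 58,734,930.72.
Convert at spot and invest in HKD: 53,000,000 × 0.9835 × 1.098600 = HKD 57,265,074.30.
The quoted forward overvalues NOK, so borrow HKD, buy NOK at spot, deposit the NOK at 8.52%, and sell the proceeds forward at 1.0212.
Arbitrage profit = |58,734,930.72 − 57,265,074.30| = HKD 1,469,856.

HKD 1,469,856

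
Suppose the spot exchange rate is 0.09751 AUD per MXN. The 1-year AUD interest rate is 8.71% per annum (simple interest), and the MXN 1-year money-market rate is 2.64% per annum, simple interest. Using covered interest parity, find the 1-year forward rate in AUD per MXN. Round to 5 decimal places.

0.10328

T = 1 year.
AUD growth factor: 1 + 0.0871×1 = 1.087100.
MXN accumulates by 1 + 0.0264×1 = 1.026400.
CIP: F = S · (grow AUD)/(grow MXN) = 0.09751 × 1.087100/1.026400 = 0.1032766 AUD per MXN.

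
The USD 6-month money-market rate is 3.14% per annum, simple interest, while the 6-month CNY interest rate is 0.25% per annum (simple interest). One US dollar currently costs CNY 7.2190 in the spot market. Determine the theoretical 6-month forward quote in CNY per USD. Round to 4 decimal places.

7.1163

T = 6/12 years.
CNY growth factor: 1 + 0.0025×6/12 = 1.001250.
USD growth factor: 1 + 0.0314×6/12 = 1.015700.
So F = 7.219 × 1.001250 / 1.015700 = 7.116298 (CNY/USD).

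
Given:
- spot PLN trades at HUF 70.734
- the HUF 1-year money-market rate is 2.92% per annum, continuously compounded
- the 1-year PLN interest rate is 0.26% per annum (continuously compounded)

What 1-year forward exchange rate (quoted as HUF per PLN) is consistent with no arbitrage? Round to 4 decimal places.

T = 1 year.
HUF accumulates by e^(0.0292×1) = 1.0296305.
PLN growth factor: e^(0.0026×1) = 1.00260338.
CIP: F = S · (grow HUF)/(grow PLN) = 70.734 × 1.0296305/1.00260338 = 72.640772 HUF per PLN.

72.6408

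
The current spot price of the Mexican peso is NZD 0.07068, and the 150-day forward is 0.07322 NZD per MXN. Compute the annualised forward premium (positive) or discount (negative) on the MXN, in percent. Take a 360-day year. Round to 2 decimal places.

T = 150/360 years.
MXN trades forward at +3.59366% vs spot over the period.
Annualise by dividing by T: 0.0359366 / (150/360) = 0.086248 → 8.62%.

+8.62%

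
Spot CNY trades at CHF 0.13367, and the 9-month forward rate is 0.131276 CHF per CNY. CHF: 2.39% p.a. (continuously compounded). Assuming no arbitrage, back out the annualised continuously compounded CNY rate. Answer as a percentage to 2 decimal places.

T = 9/12 years.
By CIP, F/S equals the CHF-to-CNY growth ratio: 0.131276/0.13367 = 0.9820902.
CHF growth factor: e^(0.0239×9/12) = 1.0180866.
So the CNY growth factor = 1.0366528.
r = ln(1.0366528)/(9/12) = 0.047996 → 4.80%.

4.80%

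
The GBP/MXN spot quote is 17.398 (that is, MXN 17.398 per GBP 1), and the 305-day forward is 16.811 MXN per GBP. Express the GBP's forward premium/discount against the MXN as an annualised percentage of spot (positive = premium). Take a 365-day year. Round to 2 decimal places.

T = 305/365 years.
GBP trades forward at -3.37395% vs spot over the period.
Per annum: -0.0337395 / (305/365) = -0.040377 = -4.04%.

-4.04%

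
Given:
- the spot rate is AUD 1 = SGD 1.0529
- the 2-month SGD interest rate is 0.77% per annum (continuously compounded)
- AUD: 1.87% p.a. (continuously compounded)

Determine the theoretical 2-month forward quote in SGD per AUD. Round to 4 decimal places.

T = 2/12 years.
Growth of 1 SGD over T: e^(0.0077×2/12) = 1.0012842.
AUD growth factor: e^(0.0187×2/12) = 1.0031215.
CIP: F = S · (grow SGD)/(grow AUD) = 1.0529 × 1.0012842/1.0031215 = 1.050972 SGD per AUD.

1.0510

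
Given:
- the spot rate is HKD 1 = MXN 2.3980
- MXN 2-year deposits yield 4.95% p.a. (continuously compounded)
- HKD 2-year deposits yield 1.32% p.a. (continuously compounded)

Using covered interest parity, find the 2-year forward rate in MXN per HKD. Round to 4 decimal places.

T = 2 years.
MXN accumulates by e^(0.0495×2) = 1.1040663.
Growth of 1 HKD over T: e^(0.0132×2) = 1.0267516.
CIP: F = S · (grow MXN)/(grow HKD) = 2.398 × 1.1040663/1.0267516 = 2.578570 MXN per HKD.

2.5786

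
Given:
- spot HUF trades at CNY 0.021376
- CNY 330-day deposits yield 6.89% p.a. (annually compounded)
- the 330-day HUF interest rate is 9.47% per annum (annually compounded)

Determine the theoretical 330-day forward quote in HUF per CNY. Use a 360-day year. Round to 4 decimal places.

47.8155

T = 330/360 years.
Growth of 1 CNY over T: (1 + 0.0689)^(330/360) = 1.06298137.
Growth of 1 HUF over T: (1 + 0.0947)^(330/360) = 1.08647697.
So F = 0.021376 × 1.06298137 / 1.08647697 = 0.020913733 (CNY/HUF).
Invert for HUF per CNY: 1 / 0.020913733 = 47.8155.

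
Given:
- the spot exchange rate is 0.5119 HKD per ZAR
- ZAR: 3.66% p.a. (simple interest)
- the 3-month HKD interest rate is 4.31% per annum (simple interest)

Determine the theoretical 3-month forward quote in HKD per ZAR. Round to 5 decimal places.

T = 3/12 years.
Growth of 1 HKD over T: 1 + 0.0431×3/12 = 1.010775.
Growth of 1 ZAR over T: 1 + 0.0366×3/12 = 1.009150.
Forward (HKD per ZAR) = 0.5119 × 1.010775 / 1.009150 = 0.5127243.

0.51272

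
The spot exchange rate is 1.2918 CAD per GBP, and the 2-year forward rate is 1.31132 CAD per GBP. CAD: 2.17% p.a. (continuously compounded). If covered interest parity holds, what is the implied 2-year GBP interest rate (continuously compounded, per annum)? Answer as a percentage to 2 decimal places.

1.42%

T = 2 years.
CIP gives F = S · g_CAD/g_GBP, so g_CAD/g_GBP = 1.31132/1.2918 = 1.0151107.
The CAD side grows by e^(0.0217×2) = 1.0443556.
Hence g_GBP = 1.0288096.
Take logs: ln 1.0288096 / 2 = 0.014201, so 1.42%.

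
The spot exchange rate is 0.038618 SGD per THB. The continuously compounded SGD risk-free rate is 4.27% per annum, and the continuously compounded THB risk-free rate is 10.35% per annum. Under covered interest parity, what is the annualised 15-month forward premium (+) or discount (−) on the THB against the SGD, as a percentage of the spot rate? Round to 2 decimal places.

T = 15/12 years.
No-arbitrage forward: 0.038618 × 1.0548251 / 1.1381168 = 0.035791788 SGD/THB.
(F − S)/S ÷ T = (0.035791788 − 0.038618)/0.038618/(15/12) = -0.058547 → -5.85%.

-5.85%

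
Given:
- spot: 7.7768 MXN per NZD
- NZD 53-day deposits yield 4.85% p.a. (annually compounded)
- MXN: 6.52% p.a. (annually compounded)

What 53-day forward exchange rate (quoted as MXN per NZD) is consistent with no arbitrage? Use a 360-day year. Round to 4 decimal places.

T = 53/360 years.
MXN accumulates by (1 + 0.0652)^(53/360) = 1.0093423.
NZD growth factor: (1 + 0.0485)^(53/360) = 1.0069969.
So F = 7.7768 × 1.0093423 / 1.0069969 = 7.794913 (MXN/NZD).

7.7949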